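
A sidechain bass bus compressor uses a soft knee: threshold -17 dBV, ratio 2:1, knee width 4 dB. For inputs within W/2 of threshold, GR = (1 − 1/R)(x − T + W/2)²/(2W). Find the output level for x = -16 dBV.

x − T + W/2 = -16 − (-17) + 2 = 3.
GR = (1 − 1/2) × 3² / 8 = 0.5 × 9 / 8 = 0.5625 dB.
Output = -16 − 0.5625 = -16.5625 dBV.

-16.5625 dBV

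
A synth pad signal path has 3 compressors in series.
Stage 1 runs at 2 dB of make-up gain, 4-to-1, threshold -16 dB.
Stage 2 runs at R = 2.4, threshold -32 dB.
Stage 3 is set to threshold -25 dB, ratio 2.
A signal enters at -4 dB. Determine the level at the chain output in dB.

-24.125 dB

Stage 1: overshoot 12 dB → 12/4 = 3 dB → -13 dB; +2 dB make-up → -11 dB.
Stage 2: 21 dB above -32 dB, reduced 2.4:1 to 8.75 dB above → -23.25 dB.
Stage 3: 1.75 dB above -25 dB, reduced 2:1 to 0.875 dB above → -24.125 dB.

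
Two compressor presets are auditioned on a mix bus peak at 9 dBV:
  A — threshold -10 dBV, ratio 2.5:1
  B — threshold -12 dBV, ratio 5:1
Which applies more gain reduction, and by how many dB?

A: 19 dB over, compressed to 7.6 dB over, so 11.4 dB of GR.
B: 21 dB over, compressed to 4.2 dB over, so 16.8 dB of GR.
Difference: 5.4 dB in favour of B.

B, by 5.4 dB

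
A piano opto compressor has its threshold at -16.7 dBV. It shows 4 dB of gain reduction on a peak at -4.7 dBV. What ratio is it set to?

1.5:1

Input overshoot = -4.7 − (-16.7) = 12 dB.
Output overshoot = 12 − 4 = 8 dB.
Ratio = input overshoot / output overshoot = 12 / 8 = 1.5.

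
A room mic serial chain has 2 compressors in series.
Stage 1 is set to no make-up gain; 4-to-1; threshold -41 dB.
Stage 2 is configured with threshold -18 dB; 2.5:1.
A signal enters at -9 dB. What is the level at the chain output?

-33 dB

Stage 1: -9 dB is 32 dB over -41 dB; at 4:1 that becomes 8 dB over, giving -33 dB.
Stage 2: -33 dB ≤ -18 dB, so stage 2 doesn't engage; output -33 dB.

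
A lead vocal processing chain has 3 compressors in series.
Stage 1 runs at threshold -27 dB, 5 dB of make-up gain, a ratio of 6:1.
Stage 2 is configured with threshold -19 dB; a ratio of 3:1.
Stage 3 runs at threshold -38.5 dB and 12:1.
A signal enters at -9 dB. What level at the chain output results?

-36.875 dB

Stage 1: overshoot 18 dB → 18/6 = 3 dB → -24 dB; +5 dB make-up → -19 dB.
Stage 2: below threshold (-19 ≤ -19); passes unchanged; output -19 dB.
Stage 3: 19.5 dB above -38.5 dB, reduced 12:1 to 1.625 dB above → -36.875 dB.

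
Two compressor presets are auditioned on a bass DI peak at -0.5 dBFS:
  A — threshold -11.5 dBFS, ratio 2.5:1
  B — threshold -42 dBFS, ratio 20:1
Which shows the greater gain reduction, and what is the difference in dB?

B, by 32.825 dB

A: 11 dB over, compressed to 4.4 dB over, so 6.6 dB of GR.
B: 41.5 dB over, compressed to 2.075 dB over, so 39.425 dB of GR.
Difference: 32.825 dB in favour of B.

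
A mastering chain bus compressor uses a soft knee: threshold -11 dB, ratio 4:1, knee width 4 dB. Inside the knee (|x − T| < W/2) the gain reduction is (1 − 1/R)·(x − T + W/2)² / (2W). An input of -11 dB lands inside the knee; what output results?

x − T + W/2 = -11 − (-11) + 2 = 2.
GR = (1 − 1/4) × 2² / 8 = 0.75 × 4 / 8 = 0.375 dB.
Output = -11 − 0.375 = -11.375 dB.

-11.375 dB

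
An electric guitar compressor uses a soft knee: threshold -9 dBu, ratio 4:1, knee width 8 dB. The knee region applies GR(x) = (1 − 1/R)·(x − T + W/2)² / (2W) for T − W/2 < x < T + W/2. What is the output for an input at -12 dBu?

-12.046875 dBu

x − T + W/2 = -12 − (-9) + 4 = 1.
GR = (1 − 1/4) × 1² / 16 = 0.75 × 1 / 16 = 0.046875 dB.
Output = -12 − 0.046875 = -12.046875 dBu.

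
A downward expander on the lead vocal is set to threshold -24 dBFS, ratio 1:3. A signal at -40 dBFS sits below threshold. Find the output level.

-72 dBFS

Undershoot = (-24) − (-40) = 16 dB.
At 1:3, that expands to 48 dB under threshold.
Output = -24 − 48 = -72 dBFS.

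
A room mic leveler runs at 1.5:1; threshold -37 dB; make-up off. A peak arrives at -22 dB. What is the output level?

The input is 15 dB above the -37 dB threshold.
1.5:1 compression reduces that to 15/1.5 = 10 dB over.
Output = -37 + 10 = -27 dB.

-27 dB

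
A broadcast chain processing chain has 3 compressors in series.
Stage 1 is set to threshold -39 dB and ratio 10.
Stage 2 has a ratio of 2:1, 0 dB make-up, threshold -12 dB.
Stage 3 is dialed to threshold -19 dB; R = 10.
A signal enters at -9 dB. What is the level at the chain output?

-36 dB

Stage 1: overshoot 30 dB → 30/10 = 3 dB → -36 dB.
Stage 2: -36 dB ≤ -12 dB, so stage 2 doesn't engage; output -36 dB.
Stage 3: below threshold (-36 ≤ -19); passes unchanged; output -36 dB.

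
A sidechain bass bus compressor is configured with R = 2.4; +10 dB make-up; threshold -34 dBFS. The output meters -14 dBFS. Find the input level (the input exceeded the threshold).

-10 dBFS

Remove make-up: -14 − 10 = -24 dBFS.
That's 10 dB above the -34 dBFS threshold.
Input overshoot = R × output overshoot = 24 dB → input = -34 + 24 = -10 dBFS.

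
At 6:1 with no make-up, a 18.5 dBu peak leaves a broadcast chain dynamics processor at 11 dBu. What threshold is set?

9.5 dBu

Let T be the threshold. Output overshoot = (input overshoot)/R, so 11 − T = (18.5 − T)/6.
6·(11 − T) = 18.5 − T → 5·T = 66 − 18.5 = 47.5.
T = 47.5/5 = 9.5 dBu.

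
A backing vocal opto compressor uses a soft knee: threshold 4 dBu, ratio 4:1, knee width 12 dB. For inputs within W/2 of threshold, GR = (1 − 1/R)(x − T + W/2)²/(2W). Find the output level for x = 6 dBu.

4 dBu

x − T + W/2 = 6 − 4 + 6 = 8.
GR = (1 − 1/4) × 8² / 24 = 0.75 × 64 / 24 = 2 dB.
Output = 6 − 2 = 4 dBu.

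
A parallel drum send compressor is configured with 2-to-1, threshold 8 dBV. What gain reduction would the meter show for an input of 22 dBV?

7 dB

Overshoot = 22 − 8 = 14 dB.
At 2:1, output sits 14/2 = 7 dB above threshold.
Gain reduction = 14 − 7 = 7 dB.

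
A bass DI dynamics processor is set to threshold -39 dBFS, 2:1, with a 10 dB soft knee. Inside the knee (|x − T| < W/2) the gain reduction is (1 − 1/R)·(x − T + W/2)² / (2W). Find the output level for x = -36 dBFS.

-37.6 dBFS

x − T + W/2 = -36 − (-39) + 5 = 8.
GR = (1 − 1/2) × 8² / 20 = 0.5 × 64 / 20 = 1.6 dB.
Output = -36 − 1.6 = -37.6 dBFS.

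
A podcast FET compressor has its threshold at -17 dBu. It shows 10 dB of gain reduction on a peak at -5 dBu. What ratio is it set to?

6:1

Input overshoot = -5 − (-17) = 12 dB.
Output overshoot = 12 − 10 = 2 dB.
Ratio = input overshoot / output overshoot = 12 / 2 = 6.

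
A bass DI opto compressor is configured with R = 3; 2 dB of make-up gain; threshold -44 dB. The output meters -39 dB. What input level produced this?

Remove make-up: -39 − 2 = -41 dB.
The compressed level sits -41 − (-44) = 3 dB over threshold.
Input overshoot = R × output overshoot = 9 dB → input = -44 + 9 = -35 dB.

-35 dB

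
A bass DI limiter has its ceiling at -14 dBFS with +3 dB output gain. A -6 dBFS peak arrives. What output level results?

At ∞:1, everything above -14 dBFS is held at the ceiling.
Output gain then adds 3 dB: -14 + 3 = -11 dBFS.

-11 dBFS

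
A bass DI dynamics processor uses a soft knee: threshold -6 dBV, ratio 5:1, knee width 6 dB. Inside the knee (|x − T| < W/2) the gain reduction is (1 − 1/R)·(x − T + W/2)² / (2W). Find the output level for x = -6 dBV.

x − T + W/2 = -6 − (-6) + 3 = 3.
GR = (1 − 1/5) × 3² / 12 = 0.8 × 9 / 12 = 0.6 dB.
Output = -6 − 0.6 = -6.6 dBV.

-6.6 dBV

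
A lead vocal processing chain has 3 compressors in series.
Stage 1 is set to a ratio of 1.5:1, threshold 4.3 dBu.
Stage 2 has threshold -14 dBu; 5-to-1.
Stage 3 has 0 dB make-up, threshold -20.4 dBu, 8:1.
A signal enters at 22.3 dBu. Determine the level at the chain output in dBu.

Stage 1: 18 dB above 4.3 dBu, reduced 1.5:1 to 12 dB above → 16.3 dBu.
Stage 2: 16.3 dBu is 30.3 dB over -14 dBu; at 5:1 that becomes 6.06 dB over, giving -7.94 dBu.
Stage 3: -7.94 dBu is 12.46 dB over -20.4 dBu; at 8:1 that becomes 1.5575 dB over, giving -18.8425 dBu.

-18.8425 dBu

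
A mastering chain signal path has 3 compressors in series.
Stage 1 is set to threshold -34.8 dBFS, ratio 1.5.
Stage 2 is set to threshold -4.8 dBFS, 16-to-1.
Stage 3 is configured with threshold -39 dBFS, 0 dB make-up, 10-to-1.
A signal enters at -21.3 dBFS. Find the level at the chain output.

-37.68 dBFS

Stage 1: overshoot 13.5 dB → 13.5/1.5 = 9 dB → -25.8 dBFS.
Stage 2: -25.8 dBFS is at or below the -4.8 dBFS threshold — no compression; output -25.8 dBFS.
Stage 3: 13.2 dB above -39 dBFS, reduced 10:1 to 1.32 dB above → -37.68 dBFS.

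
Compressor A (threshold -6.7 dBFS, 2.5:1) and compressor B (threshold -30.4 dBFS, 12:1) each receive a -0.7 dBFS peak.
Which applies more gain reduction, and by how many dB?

B, by 23.625 dB

A: overshoot 6 dB → output overshoot 2.4 dB → GR 3.6 dB.
B: overshoot 29.7 dB → output overshoot 2.475 dB → GR 27.225 dB.
Difference: 23.625 dB in favour of B.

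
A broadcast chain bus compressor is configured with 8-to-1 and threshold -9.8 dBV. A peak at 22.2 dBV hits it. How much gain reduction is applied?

28 dB

22.2 dBV exceeds the threshold by 32 dB.
A 8:1 ratio leaves 4 dB of that excess.
Gain reduction = 32 − 4 = 28 dB.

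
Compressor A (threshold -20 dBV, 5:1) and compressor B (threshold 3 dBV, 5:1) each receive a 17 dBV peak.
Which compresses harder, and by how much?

A: overshoot 37 dB → output overshoot 7.4 dB → GR 29.6 dB.
B: overshoot 14 dB → output overshoot 2.8 dB → GR 11.2 dB.
Difference: 18.4 dB in favour of A.

A, by 18.4 dB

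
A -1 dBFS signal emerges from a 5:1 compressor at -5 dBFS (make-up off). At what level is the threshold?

Input is 5 dB above T (since output overshoot × R = input overshoot: (-5 − T)·5 = -1 − T gives T = -6 dBFS).
Check: -6 + (-1 − (-6))/5 = -6 + 1 = -5 dBFS. ✓

-6 dBFS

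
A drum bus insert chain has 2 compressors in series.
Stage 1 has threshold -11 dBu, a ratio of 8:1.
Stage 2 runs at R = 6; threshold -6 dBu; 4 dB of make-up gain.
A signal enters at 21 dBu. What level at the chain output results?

-3 dBu

Stage 1: 32 dB above -11 dBu, reduced 8:1 to 4 dB above → -7 dBu.
Stage 2: -7 dBu ≤ -6 dBu, so stage 2 doesn't engage; make-up brings it to -3 dBu.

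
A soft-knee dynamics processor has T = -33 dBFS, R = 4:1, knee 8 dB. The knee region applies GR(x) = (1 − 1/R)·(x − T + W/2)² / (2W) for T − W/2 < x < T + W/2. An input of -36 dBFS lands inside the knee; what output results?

-36.046875 dBFS

x − T + W/2 = -36 − (-33) + 4 = 1.
GR = (1 − 1/4) × 1² / 16 = 0.75 × 1 / 16 = 0.046875 dB.
Output = -36 − 0.046875 = -36.046875 dBFS.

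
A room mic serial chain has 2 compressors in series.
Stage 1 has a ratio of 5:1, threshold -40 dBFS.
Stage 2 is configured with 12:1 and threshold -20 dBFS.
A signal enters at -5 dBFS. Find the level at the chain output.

Stage 1: overshoot 35 dB → 35/5 = 7 dB → -33 dBFS.
Stage 2: below threshold (-33 ≤ -20); passes unchanged; output -33 dBFS.

-33 dBFS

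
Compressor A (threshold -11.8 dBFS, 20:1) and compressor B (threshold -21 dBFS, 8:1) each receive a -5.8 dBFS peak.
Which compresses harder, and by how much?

A: GR = 6 − 6/20 = 5.7 dB.
B: GR = 15.2 − 15.2/8 = 13.3 dB.
B reduces 7.6 dB more.

B, by 7.6 dB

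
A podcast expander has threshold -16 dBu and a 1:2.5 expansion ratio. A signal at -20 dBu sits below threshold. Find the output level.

-26 dBu

Below threshold, a 1:2.5 expander applies gain = (2.5−1)×(T − x) of attenuation.
(2.5−1) × 4 = 6 dB, so output = -20 − 6 = -26 dBu.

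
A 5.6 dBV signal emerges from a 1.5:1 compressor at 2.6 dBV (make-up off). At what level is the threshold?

-3.4 dBV

Gain reduction = 5.6 − 2.6 = 3 dB; output overshoot = GR / (R − 1) = 3 / 0.5 = 6 dB.
Threshold = output − output overshoot = 2.6 − 6 = -3.4 dBV.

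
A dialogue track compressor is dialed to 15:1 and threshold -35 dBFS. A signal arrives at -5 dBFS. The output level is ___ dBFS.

-5 dBFS sits 30 dB over threshold.
The 30 dB excess becomes 2 dB after 15:1 reduction.
Output = -35 + 2 = -33 dBFS.

-33 dBFS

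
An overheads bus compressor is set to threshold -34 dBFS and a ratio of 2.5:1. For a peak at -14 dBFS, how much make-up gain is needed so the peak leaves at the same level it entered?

Without make-up, output = threshold + overshoot/2.5 = -34 + 8 = -26 dBFS.
Gap to target: 12 dB.

12 dB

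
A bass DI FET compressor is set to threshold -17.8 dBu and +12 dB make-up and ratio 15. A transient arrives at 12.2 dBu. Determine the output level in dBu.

The input is 30 dB above the -17.8 dBu threshold.
The 30 dB excess becomes 2 dB after 15:1 reduction.
Output = -17.8 + 2 = -15.8 dBu; make-up adds 12 dB, giving -3.8 dBu.

-3.8 dBu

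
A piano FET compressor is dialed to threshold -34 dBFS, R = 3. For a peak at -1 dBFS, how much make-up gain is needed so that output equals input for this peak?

Without make-up, output = threshold + overshoot/3 = -34 + 11 = -23 dBFS.
Gap to target: 22 dB.

22 dB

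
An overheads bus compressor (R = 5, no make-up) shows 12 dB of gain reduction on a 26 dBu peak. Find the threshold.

11 dBu

Gain reduction = 26 − 14 = 12 dB; output overshoot = GR / (R − 1) = 12 / 4 = 3 dB.
Threshold = output − output overshoot = 14 − 3 = 11 dBu.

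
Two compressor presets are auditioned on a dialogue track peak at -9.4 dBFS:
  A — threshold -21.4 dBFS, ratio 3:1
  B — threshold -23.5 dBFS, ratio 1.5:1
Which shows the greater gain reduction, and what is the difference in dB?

A: overshoot 12 dB → output overshoot 4 dB → GR 8 dB.
B: overshoot 14.1 dB → output overshoot 9.4 dB → GR 4.7 dB.
A reduces 3.3 dB more.

A, by 3.3 dB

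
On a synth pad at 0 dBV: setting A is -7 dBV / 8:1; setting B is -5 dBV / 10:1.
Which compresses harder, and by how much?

A, by 1.625 dB

A: GR = 7 − 7/8 = 6.125 dB.
B: GR = 5 − 5/10 = 4.5 dB.
Difference: 1.625 dB in favour of A.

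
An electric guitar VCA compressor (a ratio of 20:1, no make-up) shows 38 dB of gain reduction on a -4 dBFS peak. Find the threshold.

-44 dBFS

Input is 40 dB above T (since output overshoot × R = input overshoot: (-42 − T)·20 = -4 − T gives T = -44 dBFS).
Check: -44 + (-4 − (-44))/20 = -44 + 2 = -42 dBFS. ✓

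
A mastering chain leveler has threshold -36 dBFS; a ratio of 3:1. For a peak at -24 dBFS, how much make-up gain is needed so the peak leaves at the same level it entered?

Overshoot 12 dB → 12/3 = 4 dB after compression, so the compressed level is -36 + 4 = -32 dBFS.
Make-up = target − compressed = -24 − (-32) = 8 dB.

8 dB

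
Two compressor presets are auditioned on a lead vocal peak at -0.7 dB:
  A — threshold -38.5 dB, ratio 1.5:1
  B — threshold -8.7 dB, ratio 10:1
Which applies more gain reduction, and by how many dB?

A: overshoot 37.8 dB → output overshoot 25.2 dB → GR 12.6 dB.
B: overshoot 8 dB → output overshoot 0.8 dB → GR 7.2 dB.
A reduces 5.4 dB more.

A, by 5.4 dB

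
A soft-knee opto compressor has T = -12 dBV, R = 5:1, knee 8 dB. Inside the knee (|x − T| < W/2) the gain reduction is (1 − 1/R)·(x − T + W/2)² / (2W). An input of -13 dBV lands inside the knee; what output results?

x − T + W/2 = -13 − (-12) + 4 = 3.
GR = (1 − 1/5) × 3² / 16 = 0.8 × 9 / 16 = 0.45 dB.
Output = -13 − 0.45 = -13.45 dBV.

-13.45 dBV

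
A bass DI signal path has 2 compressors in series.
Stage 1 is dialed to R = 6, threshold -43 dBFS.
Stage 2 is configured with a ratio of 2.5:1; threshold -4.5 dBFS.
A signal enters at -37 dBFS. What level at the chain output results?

Stage 1: 6 dB above -43 dBFS, reduced 6:1 to 1 dB above → -42 dBFS.
Stage 2: -42 dBFS ≤ -4.5 dBFS, so stage 2 doesn't engage; output -42 dBFS.

-42 dBFS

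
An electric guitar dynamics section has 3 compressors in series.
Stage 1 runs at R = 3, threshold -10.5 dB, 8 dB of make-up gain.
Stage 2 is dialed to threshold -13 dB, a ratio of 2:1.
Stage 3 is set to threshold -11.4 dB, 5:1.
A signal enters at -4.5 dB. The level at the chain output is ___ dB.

Stage 1: 6 dB above -10.5 dB, reduced 3:1 to 2 dB above → -8.5 dB; +8 dB make-up → -0.5 dB.
Stage 2: overshoot 12.5 dB → 12.5/2 = 6.25 dB → -6.75 dB.
Stage 3: -6.75 dB is 4.65 dB over -11.4 dB; at 5:1 that becomes 0.93 dB over, giving -10.47 dB.

-10.47 dB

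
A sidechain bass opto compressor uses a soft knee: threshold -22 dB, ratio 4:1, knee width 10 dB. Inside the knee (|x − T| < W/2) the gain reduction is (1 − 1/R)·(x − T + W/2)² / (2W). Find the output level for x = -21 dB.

-22.35 dB

x − T + W/2 = -21 − (-22) + 5 = 6.
GR = (1 − 1/4) × 6² / 20 = 0.75 × 36 / 20 = 1.35 dB.
Output = -21 − 1.35 = -22.35 dB.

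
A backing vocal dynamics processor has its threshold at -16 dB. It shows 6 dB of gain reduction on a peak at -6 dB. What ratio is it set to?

Input overshoot = -6 − (-16) = 10 dB.
Output overshoot = 10 − 6 = 4 dB.
Ratio = input overshoot / output overshoot = 10 / 4 = 2.5.

2.5:1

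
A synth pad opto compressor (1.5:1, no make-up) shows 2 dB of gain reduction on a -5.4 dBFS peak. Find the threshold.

-11.4 dBFS

Let T be the threshold. Output overshoot = (input overshoot)/R, so -7.4 − T = (-5.4 − T)/1.5.
1.5·(-7.4 − T) = -5.4 − T → 0.5·T = -11.1 − (-5.4) = -5.7.
T = -5.7/0.5 = -11.4 dBFS.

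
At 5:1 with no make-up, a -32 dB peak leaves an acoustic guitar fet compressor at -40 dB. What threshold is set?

-42 dB

Gain reduction = -32 − (-40) = 8 dB; output overshoot = GR / (R − 1) = 8 / 4 = 2 dB.
Threshold = output − output overshoot = -40 − 2 = -42 dB.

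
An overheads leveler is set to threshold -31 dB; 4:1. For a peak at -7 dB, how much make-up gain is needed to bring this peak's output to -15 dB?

Overshoot 24 dB → 24/4 = 6 dB after compression, so the compressed level is -31 + 6 = -25 dB.
Make-up = target − compressed = -15 − (-25) = 10 dB.

10 dB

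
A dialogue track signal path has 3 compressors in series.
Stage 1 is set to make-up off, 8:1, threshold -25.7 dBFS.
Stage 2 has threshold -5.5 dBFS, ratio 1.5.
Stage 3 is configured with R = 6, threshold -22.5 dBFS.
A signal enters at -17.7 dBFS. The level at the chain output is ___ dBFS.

-24.7 dBFS

Stage 1: overshoot 8 dB → 8/8 = 1 dB → -24.7 dBFS.
Stage 2: -24.7 dBFS ≤ -5.5 dBFS, so stage 2 doesn't engage; output -24.7 dBFS.
Stage 3: -24.7 dBFS ≤ -22.5 dBFS, so stage 3 doesn't engage; output -24.7 dBFS.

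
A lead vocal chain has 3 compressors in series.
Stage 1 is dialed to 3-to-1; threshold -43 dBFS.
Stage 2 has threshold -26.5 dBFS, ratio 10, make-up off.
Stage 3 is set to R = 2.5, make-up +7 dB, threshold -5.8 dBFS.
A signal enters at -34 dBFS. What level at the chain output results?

-33 dBFS

Stage 1: overshoot 9 dB → 9/3 = 3 dB → -40 dBFS.
Stage 2: below threshold (-40 ≤ -26.5); passes unchanged; output -40 dBFS.
Stage 3: -40 dBFS ≤ -5.8 dBFS, so stage 3 doesn't engage; make-up brings it to -33 dBFS.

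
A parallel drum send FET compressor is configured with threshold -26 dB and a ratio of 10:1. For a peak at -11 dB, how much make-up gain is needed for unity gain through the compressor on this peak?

13.5 dB

The peak compresses to -26 + 15/10 = -24.5 dB.
To reach -11 dB requires -11 − (-24.5) = 13.5 dB of make-up.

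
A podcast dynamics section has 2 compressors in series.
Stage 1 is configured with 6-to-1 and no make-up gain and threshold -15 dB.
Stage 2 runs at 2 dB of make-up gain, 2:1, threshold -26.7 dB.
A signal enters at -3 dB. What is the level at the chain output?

Stage 1: 12 dB above -15 dB, reduced 6:1 to 2 dB above → -13 dB.
Stage 2: 13.7 dB above -26.7 dB, reduced 2:1 to 6.85 dB above → -19.85 dB; +2 dB make-up → -17.85 dB.

-17.85 dB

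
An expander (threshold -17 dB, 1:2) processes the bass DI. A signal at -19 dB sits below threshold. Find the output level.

The input is 2 dB below the -17 dB threshold.
A 1:2 expander multiplies undershoot by 2: 2 × 2 = 4 dB below threshold.
Output = -17 − 4 = -21 dB.

-21 dB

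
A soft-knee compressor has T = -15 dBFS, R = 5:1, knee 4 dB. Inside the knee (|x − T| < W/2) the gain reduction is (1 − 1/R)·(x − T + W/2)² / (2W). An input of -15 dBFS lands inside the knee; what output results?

-15.4 dBFS

x − T + W/2 = -15 − (-15) + 2 = 2.
GR = (1 − 1/5) × 2² / 8 = 0.8 × 4 / 8 = 0.4 dB.
Output = -15 − 0.4 = -15.4 dBFS.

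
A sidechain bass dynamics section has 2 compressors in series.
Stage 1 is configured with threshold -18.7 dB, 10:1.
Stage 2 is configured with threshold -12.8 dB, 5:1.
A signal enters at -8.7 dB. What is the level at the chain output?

-17.7 dB

Stage 1: overshoot 10 dB → 10/10 = 1 dB → -17.7 dB.
Stage 2: -17.7 dB ≤ -12.8 dB, so stage 2 doesn't engage; output -17.7 dB.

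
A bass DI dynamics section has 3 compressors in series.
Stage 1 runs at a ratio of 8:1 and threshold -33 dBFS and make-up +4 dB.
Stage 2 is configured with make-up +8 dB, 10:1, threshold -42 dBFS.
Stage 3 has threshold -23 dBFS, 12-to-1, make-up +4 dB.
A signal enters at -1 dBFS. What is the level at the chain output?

-28.3 dBFS

Stage 1: overshoot 32 dB → 32/8 = 4 dB → -29 dBFS; +4 dB make-up → -25 dBFS.
Stage 2: -25 dBFS is 17 dB over -42 dBFS; at 10:1 that becomes 1.7 dB over, giving -40.3 dBFS; +8 dB make-up → -32.3 dBFS.
Stage 3: below threshold (-32.3 ≤ -23); passes unchanged; make-up brings it to -28.3 dBFS.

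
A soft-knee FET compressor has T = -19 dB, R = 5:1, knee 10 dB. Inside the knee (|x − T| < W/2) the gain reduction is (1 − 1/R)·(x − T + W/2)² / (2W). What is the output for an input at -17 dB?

-18.96 dB

x − T + W/2 = -17 − (-19) + 5 = 7.
GR = (1 − 1/5) × 7² / 20 = 0.8 × 49 / 20 = 1.96 dB.
Output = -17 − 1.96 = -18.96 dB.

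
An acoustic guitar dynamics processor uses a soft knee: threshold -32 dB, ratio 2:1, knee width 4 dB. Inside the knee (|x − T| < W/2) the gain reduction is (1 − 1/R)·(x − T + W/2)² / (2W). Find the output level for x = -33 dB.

-33.0625 dB

x − T + W/2 = -33 − (-32) + 2 = 1.
GR = (1 − 1/2) × 1² / 8 = 0.5 × 1 / 8 = 0.0625 dB.
Output = -33 − 0.0625 = -33.0625 dB.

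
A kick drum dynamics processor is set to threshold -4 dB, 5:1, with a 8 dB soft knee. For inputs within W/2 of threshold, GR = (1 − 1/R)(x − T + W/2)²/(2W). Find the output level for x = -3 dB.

x − T + W/2 = -3 − (-4) + 4 = 5.
GR = (1 − 1/5) × 5² / 16 = 0.8 × 25 / 16 = 1.25 dB.
Output = -3 − 1.25 = -4.25 dB.

-4.25 dB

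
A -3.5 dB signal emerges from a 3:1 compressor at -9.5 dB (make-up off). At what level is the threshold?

Gain reduction = -3.5 − (-9.5) = 6 dB; output overshoot = GR / (R − 1) = 6 / 2 = 3 dB.
Threshold = output − output overshoot = -9.5 − 3 = -12.5 dB.

-12.5 dB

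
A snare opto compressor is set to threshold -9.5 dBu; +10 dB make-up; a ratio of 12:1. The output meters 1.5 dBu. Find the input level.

Stripping the +10 dB make-up gives -8.5 dBu at the gain stage.
The compressed level sits -8.5 − (-9.5) = 1 dB over threshold.
Input overshoot = R × output overshoot = 12 dB → input = -9.5 + 12 = 2.5 dBu.

2.5 dBu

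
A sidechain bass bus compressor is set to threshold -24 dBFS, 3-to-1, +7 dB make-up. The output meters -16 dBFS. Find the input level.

Stripping the +7 dB make-up gives -23 dBFS at the gain stage.
That's 1 dB above the -24 dBFS threshold.
Before 3:1 compression the overshoot was 1 × 3 = 3 dB, so input = -24 + 3 = -21 dBFS.

-21 dBFS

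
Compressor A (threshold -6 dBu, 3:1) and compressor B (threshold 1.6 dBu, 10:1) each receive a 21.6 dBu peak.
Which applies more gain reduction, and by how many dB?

A, by 0.4 dB

A: overshoot 27.6 dB → output overshoot 9.2 dB → GR 18.4 dB.
B: overshoot 20 dB → output overshoot 2 dB → GR 18 dB.
A reduces 0.4 dB more.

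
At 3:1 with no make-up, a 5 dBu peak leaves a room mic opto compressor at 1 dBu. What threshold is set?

-1 dBu

Gain reduction = 5 − 1 = 4 dB; output overshoot = GR / (R − 1) = 4 / 2 = 2 dB.
Threshold = output − output overshoot = 1 − 2 = -1 dBu.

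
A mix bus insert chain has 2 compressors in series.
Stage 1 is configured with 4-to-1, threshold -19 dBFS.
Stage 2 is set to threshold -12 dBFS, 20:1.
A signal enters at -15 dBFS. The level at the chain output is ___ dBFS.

Stage 1: -15 dBFS is 4 dB over -19 dBFS; at 4:1 that becomes 1 dB over, giving -18 dBFS.
Stage 2: below threshold (-18 ≤ -12); passes unchanged; output -18 dBFS.

-18 dBFS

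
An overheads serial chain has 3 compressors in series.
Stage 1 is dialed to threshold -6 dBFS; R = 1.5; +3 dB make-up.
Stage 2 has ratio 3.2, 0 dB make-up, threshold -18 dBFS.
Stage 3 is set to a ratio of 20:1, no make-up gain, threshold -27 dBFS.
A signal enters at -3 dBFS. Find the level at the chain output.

-26.284375 dBFS

Stage 1: 3 dB above -6 dBFS, reduced 1.5:1 to 2 dB above → -4 dBFS; +3 dB make-up → -1 dBFS.
Stage 2: 17 dB above -18 dBFS, reduced 3.2:1 to 5.3125 dB above → -12.6875 dBFS.
Stage 3: 14.3125 dB above -27 dBFS, reduced 20:1 to 0.715625 dB above → -26.284375 dBFS.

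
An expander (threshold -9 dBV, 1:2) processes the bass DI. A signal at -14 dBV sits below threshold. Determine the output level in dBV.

Undershoot = (-9) − (-14) = 5 dB.
At 1:2, that expands to 10 dB under threshold.
Output = -9 − 10 = -19 dBV.

-19 dBV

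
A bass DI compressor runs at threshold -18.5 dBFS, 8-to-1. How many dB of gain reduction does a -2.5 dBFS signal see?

14 dB

Overshoot = -2.5 − (-18.5) = 16 dB.
A 8:1 ratio leaves 2 dB of that excess.
Gain reduction = 16 − 2 = 14 dB.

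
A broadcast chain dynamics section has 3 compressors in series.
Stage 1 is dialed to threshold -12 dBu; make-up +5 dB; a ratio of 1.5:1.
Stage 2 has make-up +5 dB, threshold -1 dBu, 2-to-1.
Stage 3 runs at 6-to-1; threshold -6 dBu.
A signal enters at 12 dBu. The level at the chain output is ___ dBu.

Stage 1: overshoot 24 dB → 24/1.5 = 16 dB → 4 dBu; +5 dB make-up → 9 dBu.
Stage 2: 10 dB above -1 dBu, reduced 2:1 to 5 dB above → 4 dBu; +5 dB make-up → 9 dBu.
Stage 3: 15 dB above -6 dBu, reduced 6:1 to 2.5 dB above → -3.5 dBu.

-3.5 dBu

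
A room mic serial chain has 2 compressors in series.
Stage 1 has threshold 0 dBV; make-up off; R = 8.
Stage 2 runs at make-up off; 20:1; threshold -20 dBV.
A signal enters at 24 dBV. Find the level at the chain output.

Stage 1: 24 dBV is 24 dB over 0 dBV; at 8:1 that becomes 3 dB over, giving 3 dBV.
Stage 2: 23 dB above -20 dBV, reduced 20:1 to 1.15 dB above → -18.85 dBV.

-18.85 dBV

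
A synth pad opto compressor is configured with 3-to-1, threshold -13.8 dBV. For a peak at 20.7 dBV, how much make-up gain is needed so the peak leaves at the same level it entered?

Without make-up, output = threshold + overshoot/3 = -13.8 + 11.5 = -2.3 dBV.
Gap to target: 23 dB.

23 dB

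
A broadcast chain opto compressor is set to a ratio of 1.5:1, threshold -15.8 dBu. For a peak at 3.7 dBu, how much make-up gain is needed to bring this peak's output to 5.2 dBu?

8 dB

Overshoot 19.5 dB → 19.5/1.5 = 13 dB after compression, so the compressed level is -15.8 + 13 = -2.8 dBu.
Make-up = target − compressed = 5.2 − (-2.8) = 8 dB.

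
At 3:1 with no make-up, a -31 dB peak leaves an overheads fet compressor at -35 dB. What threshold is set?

-37 dB

Let T be the threshold. Output overshoot = (input overshoot)/R, so -35 − T = (-31 − T)/3.
3·(-35 − T) = -31 − T → 2·T = -105 − (-31) = -74.
T = -74/2 = -37 dB.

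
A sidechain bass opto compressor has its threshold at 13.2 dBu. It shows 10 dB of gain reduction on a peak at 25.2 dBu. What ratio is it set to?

6:1

Input overshoot = 25.2 − 13.2 = 12 dB.
Output overshoot = 12 − 10 = 2 dB.
Ratio = input overshoot / output overshoot = 12 / 2 = 6.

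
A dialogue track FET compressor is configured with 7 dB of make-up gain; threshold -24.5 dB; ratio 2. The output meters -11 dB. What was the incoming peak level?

-11.5 dB

Remove make-up: -11 − 7 = -18 dB.
Post-compression overshoot = -18 − (-24.5) = 6.5 dB.
Undo the ratio: input overshoot = 6.5 × 2 = 13 dB, giving input = -11.5 dB.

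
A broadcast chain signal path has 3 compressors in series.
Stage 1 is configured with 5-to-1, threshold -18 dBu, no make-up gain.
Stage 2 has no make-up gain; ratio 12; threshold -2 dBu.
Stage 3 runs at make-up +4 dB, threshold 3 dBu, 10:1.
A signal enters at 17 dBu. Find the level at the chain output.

-7 dBu

Stage 1: 35 dB above -18 dBu, reduced 5:1 to 7 dB above → -11 dBu.
Stage 2: -11 dBu ≤ -2 dBu, so stage 2 doesn't engage; output -11 dBu.
Stage 3: below threshold (-11 ≤ 3); passes unchanged; make-up brings it to -7 dBu.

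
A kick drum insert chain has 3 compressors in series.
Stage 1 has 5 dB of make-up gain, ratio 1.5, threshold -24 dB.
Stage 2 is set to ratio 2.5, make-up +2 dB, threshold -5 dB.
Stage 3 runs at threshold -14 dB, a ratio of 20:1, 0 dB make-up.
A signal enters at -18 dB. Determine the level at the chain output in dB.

Stage 1: -18 dB is 6 dB over -24 dB; at 1.5:1 that becomes 4 dB over, giving -20 dB; +5 dB make-up → -15 dB.
Stage 2: below threshold (-15 ≤ -5); passes unchanged; make-up brings it to -13 dB.
Stage 3: -13 dB is 1 dB over -14 dB; at 20:1 that becomes 0.05 dB over, giving -13.95 dB.

-13.95 dB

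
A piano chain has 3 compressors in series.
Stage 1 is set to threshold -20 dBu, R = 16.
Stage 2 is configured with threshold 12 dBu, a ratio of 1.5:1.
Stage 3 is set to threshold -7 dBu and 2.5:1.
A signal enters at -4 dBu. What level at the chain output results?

-19 dBu

Stage 1: overshoot 16 dB → 16/16 = 1 dB → -19 dBu.
Stage 2: below threshold (-19 ≤ 12); passes unchanged; output -19 dBu.
Stage 3: -19 dBu ≤ -7 dBu, so stage 3 doesn't engage; output -19 dBu.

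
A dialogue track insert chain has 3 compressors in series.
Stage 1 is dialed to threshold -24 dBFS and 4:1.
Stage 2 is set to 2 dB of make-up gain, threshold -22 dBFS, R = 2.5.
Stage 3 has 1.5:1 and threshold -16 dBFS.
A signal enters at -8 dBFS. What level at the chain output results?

Stage 1: -8 dBFS is 16 dB over -24 dBFS; at 4:1 that becomes 4 dB over, giving -20 dBFS.
Stage 2: overshoot 2 dB → 2/2.5 = 0.8 dB → -21.2 dBFS; +2 dB make-up → -19.2 dBFS.
Stage 3: below threshold (-19.2 ≤ -16); passes unchanged; output -19.2 dBFS.

-19.2 dBFS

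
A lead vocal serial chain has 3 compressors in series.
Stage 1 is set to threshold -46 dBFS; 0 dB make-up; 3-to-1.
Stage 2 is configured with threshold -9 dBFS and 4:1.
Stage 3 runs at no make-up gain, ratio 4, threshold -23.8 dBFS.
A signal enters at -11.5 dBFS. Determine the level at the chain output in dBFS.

-34.5 dBFS

Stage 1: 34.5 dB above -46 dBFS, reduced 3:1 to 11.5 dB above → -34.5 dBFS.
Stage 2: -34.5 dBFS is at or below the -9 dBFS threshold — no compression; output -34.5 dBFS.
Stage 3: -34.5 dBFS is at or below the -23.8 dBFS threshold — no compression; output -34.5 dBFS.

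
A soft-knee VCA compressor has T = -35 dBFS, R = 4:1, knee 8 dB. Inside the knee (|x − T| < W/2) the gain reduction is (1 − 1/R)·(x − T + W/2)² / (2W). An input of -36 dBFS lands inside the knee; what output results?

-36.421875 dBFS

x − T + W/2 = -36 − (-35) + 4 = 3.
GR = (1 − 1/4) × 3² / 16 = 0.75 × 9 / 16 = 0.421875 dB.
Output = -36 − 0.421875 = -36.421875 dBFS.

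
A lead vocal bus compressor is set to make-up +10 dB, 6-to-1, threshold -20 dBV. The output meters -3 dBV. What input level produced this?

22 dBV

Remove make-up: -3 − 10 = -13 dBV.
That's 7 dB above the -20 dBV threshold.
Input overshoot = R × output overshoot = 42 dB → input = -20 + 42 = 22 dBV.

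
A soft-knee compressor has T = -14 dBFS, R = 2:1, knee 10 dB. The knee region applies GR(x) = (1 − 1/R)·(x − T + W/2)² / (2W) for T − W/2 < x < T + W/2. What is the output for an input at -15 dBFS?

-15.4 dBFS

x − T + W/2 = -15 − (-14) + 5 = 4.
GR = (1 − 1/2) × 4² / 20 = 0.5 × 16 / 20 = 0.4 dB.
Output = -15 − 0.4 = -15.4 dBFS.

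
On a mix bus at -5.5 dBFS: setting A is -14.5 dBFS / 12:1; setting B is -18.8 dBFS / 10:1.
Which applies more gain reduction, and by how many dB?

B, by 3.72 dB

A: 9 dB over, compressed to 0.75 dB over, so 8.25 dB of GR.
B: 13.3 dB over, compressed to 1.33 dB over, so 11.97 dB of GR.
Difference: 3.72 dB in favour of B.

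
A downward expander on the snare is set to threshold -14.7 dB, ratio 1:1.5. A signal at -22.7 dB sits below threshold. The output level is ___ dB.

Below threshold, a 1:1.5 expander applies gain = (1.5−1)×(T − x) of attenuation.
(1.5−1) × 8 = 4 dB, so output = -22.7 − 4 = -26.7 dB.

-26.7 dB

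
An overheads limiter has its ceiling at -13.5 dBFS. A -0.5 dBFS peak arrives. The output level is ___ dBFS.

At ∞:1, everything above -13.5 dBFS is held at the ceiling.

-13.5 dBFS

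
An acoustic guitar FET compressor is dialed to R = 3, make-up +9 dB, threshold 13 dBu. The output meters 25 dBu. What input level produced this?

22 dBu

Remove make-up: 25 − 9 = 16 dBu.
The compressed level sits 16 − 13 = 3 dB over threshold.
Before 3:1 compression the overshoot was 3 × 3 = 9 dB, so input = 13 + 9 = 22 dBu.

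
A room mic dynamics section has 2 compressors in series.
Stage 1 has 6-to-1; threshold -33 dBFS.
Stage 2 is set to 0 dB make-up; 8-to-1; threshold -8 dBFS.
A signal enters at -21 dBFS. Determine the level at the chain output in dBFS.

Stage 1: 12 dB above -33 dBFS, reduced 6:1 to 2 dB above → -31 dBFS.
Stage 2: -31 dBFS is at or below the -8 dBFS threshold — no compression; output -31 dBFS.

-31 dBFS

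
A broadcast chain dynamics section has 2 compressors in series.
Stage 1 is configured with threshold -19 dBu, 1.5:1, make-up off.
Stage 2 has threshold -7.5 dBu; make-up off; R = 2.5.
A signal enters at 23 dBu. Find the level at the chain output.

-0.9 dBu

Stage 1: 42 dB above -19 dBu, reduced 1.5:1 to 28 dB above → 9 dBu.
Stage 2: 16.5 dB above -7.5 dBu, reduced 2.5:1 to 6.6 dB above → -0.9 dBu.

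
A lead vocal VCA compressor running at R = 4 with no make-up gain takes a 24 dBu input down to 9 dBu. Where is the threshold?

Input is 20 dB above T (since output overshoot × R = input overshoot: (9 − T)·4 = 24 − T gives T = 4 dBu).
Check: 4 + (24 − 4)/4 = 4 + 5 = 9 dBu. ✓

4 dBu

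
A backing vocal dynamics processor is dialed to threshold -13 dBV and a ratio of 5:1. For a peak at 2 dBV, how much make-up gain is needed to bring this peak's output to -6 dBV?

Without make-up, output = threshold + overshoot/5 = -13 + 3 = -10 dBV.
Gap to target: 4 dB.

4 dB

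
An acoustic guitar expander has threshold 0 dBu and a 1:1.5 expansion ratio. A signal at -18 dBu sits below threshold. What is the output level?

Below threshold, a 1:1.5 expander applies gain = (1.5−1)×(T − x) of attenuation.
(1.5−1) × 18 = 9 dB, so output = -18 − 9 = -27 dBu.

-27 dBu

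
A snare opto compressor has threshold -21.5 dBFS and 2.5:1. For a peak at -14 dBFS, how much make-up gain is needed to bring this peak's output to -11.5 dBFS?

7 dB

Without make-up, output = threshold + overshoot/2.5 = -21.5 + 3 = -18.5 dBFS.
Gap to target: 7 dB.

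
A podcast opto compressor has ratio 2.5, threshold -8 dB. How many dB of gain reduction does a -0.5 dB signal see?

4.5 dB

The signal is 7.5 dB above threshold.
After 2.5:1 compression the overshoot becomes 7.5/2.5 = 3 dB.
Gain reduction = 7.5 − 3 = 4.5 dB.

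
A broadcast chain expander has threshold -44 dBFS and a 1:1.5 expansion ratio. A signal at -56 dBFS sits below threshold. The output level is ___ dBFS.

-62 dBFS

Undershoot = (-44) − (-56) = 12 dB.
At 1:1.5, that expands to 18 dB under threshold.
Output = -44 − 18 = -62 dBFS.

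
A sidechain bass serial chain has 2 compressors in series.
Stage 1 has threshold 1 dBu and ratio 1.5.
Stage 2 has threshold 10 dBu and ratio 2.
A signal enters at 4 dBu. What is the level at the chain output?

3 dBu

Stage 1: overshoot 3 dB → 3/1.5 = 2 dB → 3 dBu.
Stage 2: 3 dBu is at or below the 10 dBu threshold — no compression; output 3 dBu.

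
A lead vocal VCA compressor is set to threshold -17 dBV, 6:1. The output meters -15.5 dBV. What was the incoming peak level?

-8 dBV

The compressed level sits -15.5 − (-17) = 1.5 dB over threshold.
Undo the ratio: input overshoot = 1.5 × 6 = 9 dB, giving input = -8 dBV.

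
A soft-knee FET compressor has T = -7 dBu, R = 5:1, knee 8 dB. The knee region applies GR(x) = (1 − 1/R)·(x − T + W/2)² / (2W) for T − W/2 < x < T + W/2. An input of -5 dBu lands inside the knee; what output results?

x − T + W/2 = -5 − (-7) + 4 = 6.
GR = (1 − 1/5) × 6² / 16 = 0.8 × 36 / 16 = 1.8 dB.
Output = -5 − 1.8 = -6.8 dBu.

-6.8 dBu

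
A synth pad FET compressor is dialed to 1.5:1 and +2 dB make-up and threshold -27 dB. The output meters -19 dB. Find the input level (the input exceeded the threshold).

Remove make-up: -19 − 2 = -21 dB.
That's 6 dB above the -27 dB threshold.
Input overshoot = R × output overshoot = 9 dB → input = -27 + 9 = -18 dB.

-18 dB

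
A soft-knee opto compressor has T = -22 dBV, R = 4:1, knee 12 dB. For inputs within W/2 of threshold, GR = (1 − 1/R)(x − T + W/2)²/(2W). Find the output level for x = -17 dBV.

x − T + W/2 = -17 − (-22) + 6 = 11.
GR = (1 − 1/4) × 11² / 24 = 0.75 × 121 / 24 = 3.78125 dB.
Output = -17 − 3.78125 = -20.78125 dBV.

-20.78125 dBV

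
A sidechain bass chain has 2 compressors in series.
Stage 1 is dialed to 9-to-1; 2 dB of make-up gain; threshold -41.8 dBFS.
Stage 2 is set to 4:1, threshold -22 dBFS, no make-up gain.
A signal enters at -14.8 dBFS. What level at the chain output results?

Stage 1: overshoot 27 dB → 27/9 = 3 dB → -38.8 dBFS; +2 dB make-up → -36.8 dBFS.
Stage 2: below threshold (-36.8 ≤ -22); passes unchanged; output -36.8 dBFS.

-36.8 dBFS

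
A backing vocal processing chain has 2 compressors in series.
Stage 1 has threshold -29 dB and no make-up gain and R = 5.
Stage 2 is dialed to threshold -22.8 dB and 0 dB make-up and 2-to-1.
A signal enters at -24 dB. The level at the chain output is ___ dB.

Stage 1: -24 dB is 5 dB over -29 dB; at 5:1 that becomes 1 dB over, giving -28 dB.
Stage 2: -28 dB ≤ -22.8 dB, so stage 2 doesn't engage; output -28 dB.

-28 dB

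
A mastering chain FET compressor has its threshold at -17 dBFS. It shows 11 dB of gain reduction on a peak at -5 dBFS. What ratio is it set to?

12:1

Input overshoot = -5 − (-17) = 12 dB.
Output overshoot = 12 − 11 = 1 dB.
Ratio = input overshoot / output overshoot = 12 / 1 = 12.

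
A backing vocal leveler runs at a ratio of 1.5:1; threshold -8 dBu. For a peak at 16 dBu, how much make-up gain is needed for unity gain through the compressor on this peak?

8 dB

Overshoot 24 dB → 24/1.5 = 16 dB after compression, so the compressed level is -8 + 16 = 8 dBu.
Make-up = target − compressed = 16 − 8 = 8 dB.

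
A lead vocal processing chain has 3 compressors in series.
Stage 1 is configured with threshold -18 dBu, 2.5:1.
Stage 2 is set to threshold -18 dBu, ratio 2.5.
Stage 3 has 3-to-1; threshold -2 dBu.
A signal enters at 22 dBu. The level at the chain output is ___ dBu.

-11.6 dBu

Stage 1: overshoot 40 dB → 40/2.5 = 16 dB → -2 dBu.
Stage 2: overshoot 16 dB → 16/2.5 = 6.4 dB → -11.6 dBu.
Stage 3: below threshold (-11.6 ≤ -2); passes unchanged; output -11.6 dBu.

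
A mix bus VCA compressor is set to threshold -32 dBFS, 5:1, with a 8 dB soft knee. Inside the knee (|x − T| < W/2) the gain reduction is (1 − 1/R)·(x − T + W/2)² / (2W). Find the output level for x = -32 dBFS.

-32.8 dBFS

x − T + W/2 = -32 − (-32) + 4 = 4.
GR = (1 − 1/5) × 4² / 16 = 0.8 × 16 / 16 = 0.8 dB.
Output = -32 − 0.8 = -32.8 dBFS.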